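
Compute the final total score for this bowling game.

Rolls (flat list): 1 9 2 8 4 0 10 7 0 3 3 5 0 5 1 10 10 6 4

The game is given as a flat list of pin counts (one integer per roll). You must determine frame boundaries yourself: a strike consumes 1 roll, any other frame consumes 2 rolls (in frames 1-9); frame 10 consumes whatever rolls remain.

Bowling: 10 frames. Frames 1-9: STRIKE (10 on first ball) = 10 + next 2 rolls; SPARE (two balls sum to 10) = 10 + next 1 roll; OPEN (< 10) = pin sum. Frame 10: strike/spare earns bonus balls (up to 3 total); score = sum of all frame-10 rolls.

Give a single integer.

Answer: 117

Derivation:
Frame 1: SPARE (1+9=10). 10 + next roll (2) = 12. Cumulative: 12
Frame 2: SPARE (2+8=10). 10 + next roll (4) = 14. Cumulative: 26
Frame 3: OPEN (4+0=4). Cumulative: 30
Frame 4: STRIKE. 10 + next two rolls (7+0) = 17. Cumulative: 47
Frame 5: OPEN (7+0=7). Cumulative: 54
Frame 6: OPEN (3+3=6). Cumulative: 60
Frame 7: OPEN (5+0=5). Cumulative: 65
Frame 8: OPEN (5+1=6). Cumulative: 71
Frame 9: STRIKE. 10 + next two rolls (10+6) = 26. Cumulative: 97
Frame 10: STRIKE. Sum of all frame-10 rolls (10+6+4) = 20. Cumulative: 117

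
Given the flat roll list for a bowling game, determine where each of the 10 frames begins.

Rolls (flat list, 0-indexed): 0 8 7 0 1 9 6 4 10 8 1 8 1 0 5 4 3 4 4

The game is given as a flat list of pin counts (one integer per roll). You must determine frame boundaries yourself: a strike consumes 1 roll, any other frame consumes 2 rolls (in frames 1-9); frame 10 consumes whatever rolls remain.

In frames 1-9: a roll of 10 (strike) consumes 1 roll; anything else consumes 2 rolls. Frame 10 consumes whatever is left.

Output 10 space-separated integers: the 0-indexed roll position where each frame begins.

Answer: 0 2 4 6 8 9 11 13 15 17

Derivation:
Frame 1 starts at roll index 0: rolls=0,8 (sum=8), consumes 2 rolls
Frame 2 starts at roll index 2: rolls=7,0 (sum=7), consumes 2 rolls
Frame 3 starts at roll index 4: rolls=1,9 (sum=10), consumes 2 rolls
Frame 4 starts at roll index 6: rolls=6,4 (sum=10), consumes 2 rolls
Frame 5 starts at roll index 8: roll=10 (strike), consumes 1 roll
Frame 6 starts at roll index 9: rolls=8,1 (sum=9), consumes 2 rolls
Frame 7 starts at roll index 11: rolls=8,1 (sum=9), consumes 2 rolls
Frame 8 starts at roll index 13: rolls=0,5 (sum=5), consumes 2 rolls
Frame 9 starts at roll index 15: rolls=4,3 (sum=7), consumes 2 rolls
Frame 10 starts at roll index 17: 2 remaining rolls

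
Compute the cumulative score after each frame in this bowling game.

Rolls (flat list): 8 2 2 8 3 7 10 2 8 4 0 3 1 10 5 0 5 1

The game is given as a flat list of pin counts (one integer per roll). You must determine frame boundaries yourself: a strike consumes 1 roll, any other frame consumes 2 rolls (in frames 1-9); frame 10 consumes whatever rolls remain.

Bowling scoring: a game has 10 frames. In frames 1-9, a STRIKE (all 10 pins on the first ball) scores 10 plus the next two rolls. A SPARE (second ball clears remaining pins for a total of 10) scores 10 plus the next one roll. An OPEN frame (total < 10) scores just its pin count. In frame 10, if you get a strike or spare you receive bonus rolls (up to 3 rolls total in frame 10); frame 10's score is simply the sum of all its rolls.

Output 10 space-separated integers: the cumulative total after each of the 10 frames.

Answer: 12 25 45 65 79 83 87 102 107 113

Derivation:
Frame 1: SPARE (8+2=10). 10 + next roll (2) = 12. Cumulative: 12
Frame 2: SPARE (2+8=10). 10 + next roll (3) = 13. Cumulative: 25
Frame 3: SPARE (3+7=10). 10 + next roll (10) = 20. Cumulative: 45
Frame 4: STRIKE. 10 + next two rolls (2+8) = 20. Cumulative: 65
Frame 5: SPARE (2+8=10). 10 + next roll (4) = 14. Cumulative: 79
Frame 6: OPEN (4+0=4). Cumulative: 83
Frame 7: OPEN (3+1=4). Cumulative: 87
Frame 8: STRIKE. 10 + next two rolls (5+0) = 15. Cumulative: 102
Frame 9: OPEN (5+0=5). Cumulative: 107
Frame 10: OPEN. Sum of all frame-10 rolls (5+1) = 6. Cumulative: 113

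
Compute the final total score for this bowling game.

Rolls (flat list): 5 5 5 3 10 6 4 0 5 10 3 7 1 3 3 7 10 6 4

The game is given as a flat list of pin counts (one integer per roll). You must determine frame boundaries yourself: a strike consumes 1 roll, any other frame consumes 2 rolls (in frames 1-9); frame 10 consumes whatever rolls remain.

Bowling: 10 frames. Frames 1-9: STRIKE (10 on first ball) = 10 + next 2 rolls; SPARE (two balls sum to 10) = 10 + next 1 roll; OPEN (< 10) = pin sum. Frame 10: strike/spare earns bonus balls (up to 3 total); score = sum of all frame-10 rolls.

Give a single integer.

Answer: 133

Derivation:
Frame 1: SPARE (5+5=10). 10 + next roll (5) = 15. Cumulative: 15
Frame 2: OPEN (5+3=8). Cumulative: 23
Frame 3: STRIKE. 10 + next two rolls (6+4) = 20. Cumulative: 43
Frame 4: SPARE (6+4=10). 10 + next roll (0) = 10. Cumulative: 53
Frame 5: OPEN (0+5=5). Cumulative: 58
Frame 6: STRIKE. 10 + next two rolls (3+7) = 20. Cumulative: 78
Frame 7: SPARE (3+7=10). 10 + next roll (1) = 11. Cumulative: 89
Frame 8: OPEN (1+3=4). Cumulative: 93
Frame 9: SPARE (3+7=10). 10 + next roll (10) = 20. Cumulative: 113
Frame 10: STRIKE. Sum of all frame-10 rolls (10+6+4) = 20. Cumulative: 133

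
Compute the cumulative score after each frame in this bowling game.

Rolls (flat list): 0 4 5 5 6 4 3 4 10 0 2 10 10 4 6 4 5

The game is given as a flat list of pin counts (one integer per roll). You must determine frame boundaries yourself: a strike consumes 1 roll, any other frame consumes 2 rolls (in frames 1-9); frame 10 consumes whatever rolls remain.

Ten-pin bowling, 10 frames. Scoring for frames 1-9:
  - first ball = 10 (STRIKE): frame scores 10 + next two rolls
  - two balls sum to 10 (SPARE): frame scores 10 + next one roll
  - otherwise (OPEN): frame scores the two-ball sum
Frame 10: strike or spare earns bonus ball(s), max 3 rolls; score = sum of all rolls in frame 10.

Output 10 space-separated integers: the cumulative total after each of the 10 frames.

Frame 1: OPEN (0+4=4). Cumulative: 4
Frame 2: SPARE (5+5=10). 10 + next roll (6) = 16. Cumulative: 20
Frame 3: SPARE (6+4=10). 10 + next roll (3) = 13. Cumulative: 33
Frame 4: OPEN (3+4=7). Cumulative: 40
Frame 5: STRIKE. 10 + next two rolls (0+2) = 12. Cumulative: 52
Frame 6: OPEN (0+2=2). Cumulative: 54
Frame 7: STRIKE. 10 + next two rolls (10+4) = 24. Cumulative: 78
Frame 8: STRIKE. 10 + next two rolls (4+6) = 20. Cumulative: 98
Frame 9: SPARE (4+6=10). 10 + next roll (4) = 14. Cumulative: 112
Frame 10: OPEN. Sum of all frame-10 rolls (4+5) = 9. Cumulative: 121

Answer: 4 20 33 40 52 54 78 98 112 121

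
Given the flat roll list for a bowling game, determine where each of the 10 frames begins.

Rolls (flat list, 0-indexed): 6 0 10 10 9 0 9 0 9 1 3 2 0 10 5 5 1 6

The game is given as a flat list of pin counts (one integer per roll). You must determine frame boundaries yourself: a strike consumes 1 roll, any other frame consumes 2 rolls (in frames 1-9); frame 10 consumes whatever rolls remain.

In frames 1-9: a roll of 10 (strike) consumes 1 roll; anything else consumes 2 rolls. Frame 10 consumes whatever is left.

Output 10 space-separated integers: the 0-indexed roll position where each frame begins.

Answer: 0 2 3 4 6 8 10 12 14 16

Derivation:
Frame 1 starts at roll index 0: rolls=6,0 (sum=6), consumes 2 rolls
Frame 2 starts at roll index 2: roll=10 (strike), consumes 1 roll
Frame 3 starts at roll index 3: roll=10 (strike), consumes 1 roll
Frame 4 starts at roll index 4: rolls=9,0 (sum=9), consumes 2 rolls
Frame 5 starts at roll index 6: rolls=9,0 (sum=9), consumes 2 rolls
Frame 6 starts at roll index 8: rolls=9,1 (sum=10), consumes 2 rolls
Frame 7 starts at roll index 10: rolls=3,2 (sum=5), consumes 2 rolls
Frame 8 starts at roll index 12: rolls=0,10 (sum=10), consumes 2 rolls
Frame 9 starts at roll index 14: rolls=5,5 (sum=10), consumes 2 rolls
Frame 10 starts at roll index 16: 2 remaining rolls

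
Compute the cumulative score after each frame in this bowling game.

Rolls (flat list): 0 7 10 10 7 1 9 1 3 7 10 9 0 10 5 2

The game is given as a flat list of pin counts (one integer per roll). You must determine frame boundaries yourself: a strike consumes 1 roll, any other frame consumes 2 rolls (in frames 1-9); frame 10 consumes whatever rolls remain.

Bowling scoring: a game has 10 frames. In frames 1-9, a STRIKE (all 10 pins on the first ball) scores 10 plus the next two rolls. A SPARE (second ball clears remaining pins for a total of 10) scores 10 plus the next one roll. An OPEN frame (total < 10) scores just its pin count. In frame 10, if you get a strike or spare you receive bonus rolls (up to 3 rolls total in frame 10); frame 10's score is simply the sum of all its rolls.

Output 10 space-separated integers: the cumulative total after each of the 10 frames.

Answer: 7 34 52 60 73 93 112 121 138 145

Derivation:
Frame 1: OPEN (0+7=7). Cumulative: 7
Frame 2: STRIKE. 10 + next two rolls (10+7) = 27. Cumulative: 34
Frame 3: STRIKE. 10 + next two rolls (7+1) = 18. Cumulative: 52
Frame 4: OPEN (7+1=8). Cumulative: 60
Frame 5: SPARE (9+1=10). 10 + next roll (3) = 13. Cumulative: 73
Frame 6: SPARE (3+7=10). 10 + next roll (10) = 20. Cumulative: 93
Frame 7: STRIKE. 10 + next two rolls (9+0) = 19. Cumulative: 112
Frame 8: OPEN (9+0=9). Cumulative: 121
Frame 9: STRIKE. 10 + next two rolls (5+2) = 17. Cumulative: 138
Frame 10: OPEN. Sum of all frame-10 rolls (5+2) = 7. Cumulative: 145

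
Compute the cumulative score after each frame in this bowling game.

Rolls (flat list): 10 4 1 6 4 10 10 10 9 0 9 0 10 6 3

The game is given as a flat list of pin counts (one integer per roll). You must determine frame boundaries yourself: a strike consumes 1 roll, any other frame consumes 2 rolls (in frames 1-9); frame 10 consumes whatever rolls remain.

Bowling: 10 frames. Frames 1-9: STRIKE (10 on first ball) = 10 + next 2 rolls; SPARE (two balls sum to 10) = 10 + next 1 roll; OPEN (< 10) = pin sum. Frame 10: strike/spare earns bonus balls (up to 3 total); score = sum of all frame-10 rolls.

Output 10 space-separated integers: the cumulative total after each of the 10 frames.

Answer: 15 20 40 70 99 118 127 136 155 164

Derivation:
Frame 1: STRIKE. 10 + next two rolls (4+1) = 15. Cumulative: 15
Frame 2: OPEN (4+1=5). Cumulative: 20
Frame 3: SPARE (6+4=10). 10 + next roll (10) = 20. Cumulative: 40
Frame 4: STRIKE. 10 + next two rolls (10+10) = 30. Cumulative: 70
Frame 5: STRIKE. 10 + next two rolls (10+9) = 29. Cumulative: 99
Frame 6: STRIKE. 10 + next two rolls (9+0) = 19. Cumulative: 118
Frame 7: OPEN (9+0=9). Cumulative: 127
Frame 8: OPEN (9+0=9). Cumulative: 136
Frame 9: STRIKE. 10 + next two rolls (6+3) = 19. Cumulative: 155
Frame 10: OPEN. Sum of all frame-10 rolls (6+3) = 9. Cumulative: 164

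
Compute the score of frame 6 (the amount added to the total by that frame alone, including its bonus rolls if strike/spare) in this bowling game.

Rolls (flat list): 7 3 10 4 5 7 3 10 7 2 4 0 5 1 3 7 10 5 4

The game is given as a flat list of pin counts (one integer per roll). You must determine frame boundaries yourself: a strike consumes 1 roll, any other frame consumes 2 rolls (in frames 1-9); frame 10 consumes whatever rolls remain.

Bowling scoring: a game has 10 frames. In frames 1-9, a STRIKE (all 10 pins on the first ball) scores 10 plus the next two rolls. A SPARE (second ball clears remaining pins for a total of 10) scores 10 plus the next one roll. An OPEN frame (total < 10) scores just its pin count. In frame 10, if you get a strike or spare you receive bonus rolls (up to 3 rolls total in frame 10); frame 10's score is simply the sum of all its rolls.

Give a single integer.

Answer: 9

Derivation:
Frame 1: SPARE (7+3=10). 10 + next roll (10) = 20. Cumulative: 20
Frame 2: STRIKE. 10 + next two rolls (4+5) = 19. Cumulative: 39
Frame 3: OPEN (4+5=9). Cumulative: 48
Frame 4: SPARE (7+3=10). 10 + next roll (10) = 20. Cumulative: 68
Frame 5: STRIKE. 10 + next two rolls (7+2) = 19. Cumulative: 87
Frame 6: OPEN (7+2=9). Cumulative: 96
Frame 7: OPEN (4+0=4). Cumulative: 100
Frame 8: OPEN (5+1=6). Cumulative: 106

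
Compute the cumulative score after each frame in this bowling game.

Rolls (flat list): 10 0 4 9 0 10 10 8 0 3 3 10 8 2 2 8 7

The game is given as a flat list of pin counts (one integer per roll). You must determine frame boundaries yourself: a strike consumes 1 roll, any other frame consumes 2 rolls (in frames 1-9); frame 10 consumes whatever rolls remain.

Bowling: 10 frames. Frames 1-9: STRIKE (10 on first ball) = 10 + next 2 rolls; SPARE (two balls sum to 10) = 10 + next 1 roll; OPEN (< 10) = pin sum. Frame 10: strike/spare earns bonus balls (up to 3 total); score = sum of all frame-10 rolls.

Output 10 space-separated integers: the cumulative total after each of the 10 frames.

Frame 1: STRIKE. 10 + next two rolls (0+4) = 14. Cumulative: 14
Frame 2: OPEN (0+4=4). Cumulative: 18
Frame 3: OPEN (9+0=9). Cumulative: 27
Frame 4: STRIKE. 10 + next two rolls (10+8) = 28. Cumulative: 55
Frame 5: STRIKE. 10 + next two rolls (8+0) = 18. Cumulative: 73
Frame 6: OPEN (8+0=8). Cumulative: 81
Frame 7: OPEN (3+3=6). Cumulative: 87
Frame 8: STRIKE. 10 + next two rolls (8+2) = 20. Cumulative: 107
Frame 9: SPARE (8+2=10). 10 + next roll (2) = 12. Cumulative: 119
Frame 10: SPARE. Sum of all frame-10 rolls (2+8+7) = 17. Cumulative: 136

Answer: 14 18 27 55 73 81 87 107 119 136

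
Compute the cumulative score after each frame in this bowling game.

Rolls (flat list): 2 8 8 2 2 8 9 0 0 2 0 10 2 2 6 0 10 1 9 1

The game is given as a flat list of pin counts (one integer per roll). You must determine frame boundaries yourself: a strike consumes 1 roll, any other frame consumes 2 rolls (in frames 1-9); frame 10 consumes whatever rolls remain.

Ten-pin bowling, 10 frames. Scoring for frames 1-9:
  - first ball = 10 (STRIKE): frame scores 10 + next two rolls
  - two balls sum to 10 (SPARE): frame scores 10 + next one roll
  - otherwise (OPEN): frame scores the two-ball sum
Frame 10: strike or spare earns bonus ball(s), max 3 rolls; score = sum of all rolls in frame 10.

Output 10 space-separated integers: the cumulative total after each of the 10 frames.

Answer: 18 30 49 58 60 72 76 82 102 113

Derivation:
Frame 1: SPARE (2+8=10). 10 + next roll (8) = 18. Cumulative: 18
Frame 2: SPARE (8+2=10). 10 + next roll (2) = 12. Cumulative: 30
Frame 3: SPARE (2+8=10). 10 + next roll (9) = 19. Cumulative: 49
Frame 4: OPEN (9+0=9). Cumulative: 58
Frame 5: OPEN (0+2=2). Cumulative: 60
Frame 6: SPARE (0+10=10). 10 + next roll (2) = 12. Cumulative: 72
Frame 7: OPEN (2+2=4). Cumulative: 76
Frame 8: OPEN (6+0=6). Cumulative: 82
Frame 9: STRIKE. 10 + next two rolls (1+9) = 20. Cumulative: 102
Frame 10: SPARE. Sum of all frame-10 rolls (1+9+1) = 11. Cumulative: 113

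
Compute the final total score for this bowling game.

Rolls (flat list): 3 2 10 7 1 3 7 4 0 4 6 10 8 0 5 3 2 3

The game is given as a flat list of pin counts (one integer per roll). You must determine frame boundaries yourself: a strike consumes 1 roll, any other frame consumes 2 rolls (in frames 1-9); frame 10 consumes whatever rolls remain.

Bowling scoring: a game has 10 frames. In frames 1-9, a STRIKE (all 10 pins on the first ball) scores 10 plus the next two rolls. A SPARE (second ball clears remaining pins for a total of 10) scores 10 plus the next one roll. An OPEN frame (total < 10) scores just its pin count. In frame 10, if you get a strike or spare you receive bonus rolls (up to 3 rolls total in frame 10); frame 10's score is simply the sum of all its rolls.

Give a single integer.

Frame 1: OPEN (3+2=5). Cumulative: 5
Frame 2: STRIKE. 10 + next two rolls (7+1) = 18. Cumulative: 23
Frame 3: OPEN (7+1=8). Cumulative: 31
Frame 4: SPARE (3+7=10). 10 + next roll (4) = 14. Cumulative: 45
Frame 5: OPEN (4+0=4). Cumulative: 49
Frame 6: SPARE (4+6=10). 10 + next roll (10) = 20. Cumulative: 69
Frame 7: STRIKE. 10 + next two rolls (8+0) = 18. Cumulative: 87
Frame 8: OPEN (8+0=8). Cumulative: 95
Frame 9: OPEN (5+3=8). Cumulative: 103
Frame 10: OPEN. Sum of all frame-10 rolls (2+3) = 5. Cumulative: 108

Answer: 108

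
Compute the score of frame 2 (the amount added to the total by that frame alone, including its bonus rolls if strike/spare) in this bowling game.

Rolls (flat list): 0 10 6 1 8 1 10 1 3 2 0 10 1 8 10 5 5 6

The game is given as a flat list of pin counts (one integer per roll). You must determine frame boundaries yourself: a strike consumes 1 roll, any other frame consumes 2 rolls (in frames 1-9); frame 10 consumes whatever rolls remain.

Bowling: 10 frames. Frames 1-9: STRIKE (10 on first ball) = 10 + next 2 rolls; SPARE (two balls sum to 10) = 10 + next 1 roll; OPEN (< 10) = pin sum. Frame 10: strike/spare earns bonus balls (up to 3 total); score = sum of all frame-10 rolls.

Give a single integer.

Answer: 7

Derivation:
Frame 1: SPARE (0+10=10). 10 + next roll (6) = 16. Cumulative: 16
Frame 2: OPEN (6+1=7). Cumulative: 23
Frame 3: OPEN (8+1=9). Cumulative: 32
Frame 4: STRIKE. 10 + next two rolls (1+3) = 14. Cumulative: 46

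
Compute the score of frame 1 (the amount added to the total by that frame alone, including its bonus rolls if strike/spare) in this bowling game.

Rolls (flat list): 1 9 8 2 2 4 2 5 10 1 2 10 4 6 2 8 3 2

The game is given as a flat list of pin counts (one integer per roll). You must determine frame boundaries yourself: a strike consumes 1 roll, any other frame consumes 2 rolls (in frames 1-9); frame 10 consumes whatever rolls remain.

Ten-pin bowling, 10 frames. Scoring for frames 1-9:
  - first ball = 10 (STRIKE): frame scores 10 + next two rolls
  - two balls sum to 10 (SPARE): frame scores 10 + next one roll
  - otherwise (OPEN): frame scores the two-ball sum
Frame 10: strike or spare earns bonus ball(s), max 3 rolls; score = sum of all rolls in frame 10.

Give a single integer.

Frame 1: SPARE (1+9=10). 10 + next roll (8) = 18. Cumulative: 18
Frame 2: SPARE (8+2=10). 10 + next roll (2) = 12. Cumulative: 30
Frame 3: OPEN (2+4=6). Cumulative: 36

Answer: 18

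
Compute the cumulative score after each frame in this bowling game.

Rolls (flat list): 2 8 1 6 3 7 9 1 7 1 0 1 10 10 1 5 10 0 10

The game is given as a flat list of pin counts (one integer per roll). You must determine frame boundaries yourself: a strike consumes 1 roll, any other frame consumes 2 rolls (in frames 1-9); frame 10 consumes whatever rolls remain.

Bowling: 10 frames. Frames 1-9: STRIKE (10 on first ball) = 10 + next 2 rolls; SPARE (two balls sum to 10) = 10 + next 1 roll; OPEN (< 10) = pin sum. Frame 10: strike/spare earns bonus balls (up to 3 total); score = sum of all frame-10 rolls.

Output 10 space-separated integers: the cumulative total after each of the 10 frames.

Answer: 11 18 37 54 62 63 84 100 106 126

Derivation:
Frame 1: SPARE (2+8=10). 10 + next roll (1) = 11. Cumulative: 11
Frame 2: OPEN (1+6=7). Cumulative: 18
Frame 3: SPARE (3+7=10). 10 + next roll (9) = 19. Cumulative: 37
Frame 4: SPARE (9+1=10). 10 + next roll (7) = 17. Cumulative: 54
Frame 5: OPEN (7+1=8). Cumulative: 62
Frame 6: OPEN (0+1=1). Cumulative: 63
Frame 7: STRIKE. 10 + next two rolls (10+1) = 21. Cumulative: 84
Frame 8: STRIKE. 10 + next two rolls (1+5) = 16. Cumulative: 100
Frame 9: OPEN (1+5=6). Cumulative: 106
Frame 10: STRIKE. Sum of all frame-10 rolls (10+0+10) = 20. Cumulative: 126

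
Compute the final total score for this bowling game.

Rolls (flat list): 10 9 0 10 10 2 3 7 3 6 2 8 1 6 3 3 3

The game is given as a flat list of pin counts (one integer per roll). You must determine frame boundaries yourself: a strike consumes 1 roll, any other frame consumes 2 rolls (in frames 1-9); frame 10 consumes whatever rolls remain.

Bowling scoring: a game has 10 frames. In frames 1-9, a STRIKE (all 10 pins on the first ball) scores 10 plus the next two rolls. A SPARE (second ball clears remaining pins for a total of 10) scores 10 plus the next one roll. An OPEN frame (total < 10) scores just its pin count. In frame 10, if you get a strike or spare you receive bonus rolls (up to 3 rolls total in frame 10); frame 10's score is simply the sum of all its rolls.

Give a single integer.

Answer: 118

Derivation:
Frame 1: STRIKE. 10 + next two rolls (9+0) = 19. Cumulative: 19
Frame 2: OPEN (9+0=9). Cumulative: 28
Frame 3: STRIKE. 10 + next two rolls (10+2) = 22. Cumulative: 50
Frame 4: STRIKE. 10 + next two rolls (2+3) = 15. Cumulative: 65
Frame 5: OPEN (2+3=5). Cumulative: 70
Frame 6: SPARE (7+3=10). 10 + next roll (6) = 16. Cumulative: 86
Frame 7: OPEN (6+2=8). Cumulative: 94
Frame 8: OPEN (8+1=9). Cumulative: 103
Frame 9: OPEN (6+3=9). Cumulative: 112
Frame 10: OPEN. Sum of all frame-10 rolls (3+3) = 6. Cumulative: 118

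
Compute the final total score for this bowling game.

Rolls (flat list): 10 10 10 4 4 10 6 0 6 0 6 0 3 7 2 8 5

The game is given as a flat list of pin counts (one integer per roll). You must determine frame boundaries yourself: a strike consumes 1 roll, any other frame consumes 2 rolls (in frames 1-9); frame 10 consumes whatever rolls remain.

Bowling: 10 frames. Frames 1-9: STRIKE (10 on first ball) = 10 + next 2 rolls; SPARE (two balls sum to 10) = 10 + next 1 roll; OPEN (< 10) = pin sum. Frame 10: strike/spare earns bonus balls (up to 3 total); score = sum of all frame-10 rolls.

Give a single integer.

Answer: 141

Derivation:
Frame 1: STRIKE. 10 + next two rolls (10+10) = 30. Cumulative: 30
Frame 2: STRIKE. 10 + next two rolls (10+4) = 24. Cumulative: 54
Frame 3: STRIKE. 10 + next two rolls (4+4) = 18. Cumulative: 72
Frame 4: OPEN (4+4=8). Cumulative: 80
Frame 5: STRIKE. 10 + next two rolls (6+0) = 16. Cumulative: 96
Frame 6: OPEN (6+0=6). Cumulative: 102
Frame 7: OPEN (6+0=6). Cumulative: 108
Frame 8: OPEN (6+0=6). Cumulative: 114
Frame 9: SPARE (3+7=10). 10 + next roll (2) = 12. Cumulative: 126
Frame 10: SPARE. Sum of all frame-10 rolls (2+8+5) = 15. Cumulative: 141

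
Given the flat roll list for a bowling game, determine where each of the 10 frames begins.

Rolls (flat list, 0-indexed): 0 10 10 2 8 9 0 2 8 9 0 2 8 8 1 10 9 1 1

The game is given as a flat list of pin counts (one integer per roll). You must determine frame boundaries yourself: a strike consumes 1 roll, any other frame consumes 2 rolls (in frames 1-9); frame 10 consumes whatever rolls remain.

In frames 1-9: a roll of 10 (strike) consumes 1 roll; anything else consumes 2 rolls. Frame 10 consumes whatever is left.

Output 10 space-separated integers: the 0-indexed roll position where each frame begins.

Answer: 0 2 3 5 7 9 11 13 15 16

Derivation:
Frame 1 starts at roll index 0: rolls=0,10 (sum=10), consumes 2 rolls
Frame 2 starts at roll index 2: roll=10 (strike), consumes 1 roll
Frame 3 starts at roll index 3: rolls=2,8 (sum=10), consumes 2 rolls
Frame 4 starts at roll index 5: rolls=9,0 (sum=9), consumes 2 rolls
Frame 5 starts at roll index 7: rolls=2,8 (sum=10), consumes 2 rolls
Frame 6 starts at roll index 9: rolls=9,0 (sum=9), consumes 2 rolls
Frame 7 starts at roll index 11: rolls=2,8 (sum=10), consumes 2 rolls
Frame 8 starts at roll index 13: rolls=8,1 (sum=9), consumes 2 rolls
Frame 9 starts at roll index 15: roll=10 (strike), consumes 1 roll
Frame 10 starts at roll index 16: 3 remaining rolls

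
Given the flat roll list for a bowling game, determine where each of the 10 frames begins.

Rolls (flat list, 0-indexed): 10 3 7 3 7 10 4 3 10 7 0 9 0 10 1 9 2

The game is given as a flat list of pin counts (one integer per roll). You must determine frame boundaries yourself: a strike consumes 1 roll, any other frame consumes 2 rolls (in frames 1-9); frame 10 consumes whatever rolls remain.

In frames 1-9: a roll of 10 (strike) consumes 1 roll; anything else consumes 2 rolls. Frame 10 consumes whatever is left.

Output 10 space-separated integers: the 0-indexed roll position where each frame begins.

Answer: 0 1 3 5 6 8 9 11 13 14

Derivation:
Frame 1 starts at roll index 0: roll=10 (strike), consumes 1 roll
Frame 2 starts at roll index 1: rolls=3,7 (sum=10), consumes 2 rolls
Frame 3 starts at roll index 3: rolls=3,7 (sum=10), consumes 2 rolls
Frame 4 starts at roll index 5: roll=10 (strike), consumes 1 roll
Frame 5 starts at roll index 6: rolls=4,3 (sum=7), consumes 2 rolls
Frame 6 starts at roll index 8: roll=10 (strike), consumes 1 roll
Frame 7 starts at roll index 9: rolls=7,0 (sum=7), consumes 2 rolls
Frame 8 starts at roll index 11: rolls=9,0 (sum=9), consumes 2 rolls
Frame 9 starts at roll index 13: roll=10 (strike), consumes 1 roll
Frame 10 starts at roll index 14: 3 remaining rolls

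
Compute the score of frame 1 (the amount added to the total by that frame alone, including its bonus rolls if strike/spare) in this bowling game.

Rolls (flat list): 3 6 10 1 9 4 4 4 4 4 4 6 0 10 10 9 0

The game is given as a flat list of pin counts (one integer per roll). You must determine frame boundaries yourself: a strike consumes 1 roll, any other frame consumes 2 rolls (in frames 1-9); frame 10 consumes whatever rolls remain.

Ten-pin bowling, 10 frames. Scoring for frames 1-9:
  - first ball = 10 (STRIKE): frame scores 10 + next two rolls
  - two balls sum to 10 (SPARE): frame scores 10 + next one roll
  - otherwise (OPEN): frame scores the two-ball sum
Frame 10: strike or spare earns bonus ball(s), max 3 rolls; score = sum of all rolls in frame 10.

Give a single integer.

Frame 1: OPEN (3+6=9). Cumulative: 9
Frame 2: STRIKE. 10 + next two rolls (1+9) = 20. Cumulative: 29
Frame 3: SPARE (1+9=10). 10 + next roll (4) = 14. Cumulative: 43

Answer: 9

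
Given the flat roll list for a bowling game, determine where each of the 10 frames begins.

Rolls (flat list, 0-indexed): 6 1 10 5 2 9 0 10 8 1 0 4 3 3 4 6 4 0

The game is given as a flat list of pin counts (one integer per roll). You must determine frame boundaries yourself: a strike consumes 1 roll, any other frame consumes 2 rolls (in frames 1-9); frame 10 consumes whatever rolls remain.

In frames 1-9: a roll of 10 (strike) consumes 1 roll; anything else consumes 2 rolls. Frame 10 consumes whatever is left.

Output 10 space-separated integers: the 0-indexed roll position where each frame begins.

Answer: 0 2 3 5 7 8 10 12 14 16

Derivation:
Frame 1 starts at roll index 0: rolls=6,1 (sum=7), consumes 2 rolls
Frame 2 starts at roll index 2: roll=10 (strike), consumes 1 roll
Frame 3 starts at roll index 3: rolls=5,2 (sum=7), consumes 2 rolls
Frame 4 starts at roll index 5: rolls=9,0 (sum=9), consumes 2 rolls
Frame 5 starts at roll index 7: roll=10 (strike), consumes 1 roll
Frame 6 starts at roll index 8: rolls=8,1 (sum=9), consumes 2 rolls
Frame 7 starts at roll index 10: rolls=0,4 (sum=4), consumes 2 rolls
Frame 8 starts at roll index 12: rolls=3,3 (sum=6), consumes 2 rolls
Frame 9 starts at roll index 14: rolls=4,6 (sum=10), consumes 2 rolls
Frame 10 starts at roll index 16: 2 remaining rolls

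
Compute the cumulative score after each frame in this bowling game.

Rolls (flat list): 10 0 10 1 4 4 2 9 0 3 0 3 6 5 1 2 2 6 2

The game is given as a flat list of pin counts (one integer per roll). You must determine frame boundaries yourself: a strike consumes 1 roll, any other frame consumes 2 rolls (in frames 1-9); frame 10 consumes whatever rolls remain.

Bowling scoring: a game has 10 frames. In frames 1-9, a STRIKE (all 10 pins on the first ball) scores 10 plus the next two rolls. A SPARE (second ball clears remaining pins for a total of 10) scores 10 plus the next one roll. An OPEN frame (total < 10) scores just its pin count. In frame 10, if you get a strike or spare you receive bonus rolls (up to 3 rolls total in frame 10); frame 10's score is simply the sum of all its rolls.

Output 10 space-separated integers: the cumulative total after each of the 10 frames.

Answer: 20 31 36 42 51 54 63 69 73 81

Derivation:
Frame 1: STRIKE. 10 + next two rolls (0+10) = 20. Cumulative: 20
Frame 2: SPARE (0+10=10). 10 + next roll (1) = 11. Cumulative: 31
Frame 3: OPEN (1+4=5). Cumulative: 36
Frame 4: OPEN (4+2=6). Cumulative: 42
Frame 5: OPEN (9+0=9). Cumulative: 51
Frame 6: OPEN (3+0=3). Cumulative: 54
Frame 7: OPEN (3+6=9). Cumulative: 63
Frame 8: OPEN (5+1=6). Cumulative: 69
Frame 9: OPEN (2+2=4). Cumulative: 73
Frame 10: OPEN. Sum of all frame-10 rolls (6+2) = 8. Cumulative: 81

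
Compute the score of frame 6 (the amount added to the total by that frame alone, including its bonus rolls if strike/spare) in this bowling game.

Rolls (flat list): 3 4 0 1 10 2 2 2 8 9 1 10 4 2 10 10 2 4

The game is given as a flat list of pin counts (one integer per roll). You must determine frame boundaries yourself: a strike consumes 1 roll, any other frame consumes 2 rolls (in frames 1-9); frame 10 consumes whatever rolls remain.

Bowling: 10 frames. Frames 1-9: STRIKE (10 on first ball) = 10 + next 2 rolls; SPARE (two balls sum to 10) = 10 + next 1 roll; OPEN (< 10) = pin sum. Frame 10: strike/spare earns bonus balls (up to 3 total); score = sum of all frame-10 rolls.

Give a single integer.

Answer: 20

Derivation:
Frame 1: OPEN (3+4=7). Cumulative: 7
Frame 2: OPEN (0+1=1). Cumulative: 8
Frame 3: STRIKE. 10 + next two rolls (2+2) = 14. Cumulative: 22
Frame 4: OPEN (2+2=4). Cumulative: 26
Frame 5: SPARE (2+8=10). 10 + next roll (9) = 19. Cumulative: 45
Frame 6: SPARE (9+1=10). 10 + next roll (10) = 20. Cumulative: 65
Frame 7: STRIKE. 10 + next two rolls (4+2) = 16. Cumulative: 81
Frame 8: OPEN (4+2=6). Cumulative: 87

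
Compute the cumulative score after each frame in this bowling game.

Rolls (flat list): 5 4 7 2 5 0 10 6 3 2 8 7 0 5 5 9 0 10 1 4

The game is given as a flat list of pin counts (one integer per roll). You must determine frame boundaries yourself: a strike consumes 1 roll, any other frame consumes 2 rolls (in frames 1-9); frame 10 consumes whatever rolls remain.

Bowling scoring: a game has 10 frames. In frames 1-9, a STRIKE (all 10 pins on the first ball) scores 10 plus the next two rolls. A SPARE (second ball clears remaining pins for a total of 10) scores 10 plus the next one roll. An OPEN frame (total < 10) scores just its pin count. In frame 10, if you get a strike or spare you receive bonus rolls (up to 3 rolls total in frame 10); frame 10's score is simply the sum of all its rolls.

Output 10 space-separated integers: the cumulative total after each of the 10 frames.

Frame 1: OPEN (5+4=9). Cumulative: 9
Frame 2: OPEN (7+2=9). Cumulative: 18
Frame 3: OPEN (5+0=5). Cumulative: 23
Frame 4: STRIKE. 10 + next two rolls (6+3) = 19. Cumulative: 42
Frame 5: OPEN (6+3=9). Cumulative: 51
Frame 6: SPARE (2+8=10). 10 + next roll (7) = 17. Cumulative: 68
Frame 7: OPEN (7+0=7). Cumulative: 75
Frame 8: SPARE (5+5=10). 10 + next roll (9) = 19. Cumulative: 94
Frame 9: OPEN (9+0=9). Cumulative: 103
Frame 10: STRIKE. Sum of all frame-10 rolls (10+1+4) = 15. Cumulative: 118

Answer: 9 18 23 42 51 68 75 94 103 118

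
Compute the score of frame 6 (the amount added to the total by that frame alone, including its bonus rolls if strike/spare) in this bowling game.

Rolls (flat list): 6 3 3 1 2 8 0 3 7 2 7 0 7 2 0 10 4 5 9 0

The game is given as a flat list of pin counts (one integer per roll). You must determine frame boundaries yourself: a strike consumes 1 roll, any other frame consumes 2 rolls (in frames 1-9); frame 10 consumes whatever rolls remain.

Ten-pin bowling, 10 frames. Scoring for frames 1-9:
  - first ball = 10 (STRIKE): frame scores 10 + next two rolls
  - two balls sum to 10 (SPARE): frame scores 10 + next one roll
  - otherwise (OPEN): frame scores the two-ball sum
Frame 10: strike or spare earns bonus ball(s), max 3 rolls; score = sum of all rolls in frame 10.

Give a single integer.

Answer: 7

Derivation:
Frame 1: OPEN (6+3=9). Cumulative: 9
Frame 2: OPEN (3+1=4). Cumulative: 13
Frame 3: SPARE (2+8=10). 10 + next roll (0) = 10. Cumulative: 23
Frame 4: OPEN (0+3=3). Cumulative: 26
Frame 5: OPEN (7+2=9). Cumulative: 35
Frame 6: OPEN (7+0=7). Cumulative: 42
Frame 7: OPEN (7+2=9). Cumulative: 51
Frame 8: SPARE (0+10=10). 10 + next roll (4) = 14. Cumulative: 65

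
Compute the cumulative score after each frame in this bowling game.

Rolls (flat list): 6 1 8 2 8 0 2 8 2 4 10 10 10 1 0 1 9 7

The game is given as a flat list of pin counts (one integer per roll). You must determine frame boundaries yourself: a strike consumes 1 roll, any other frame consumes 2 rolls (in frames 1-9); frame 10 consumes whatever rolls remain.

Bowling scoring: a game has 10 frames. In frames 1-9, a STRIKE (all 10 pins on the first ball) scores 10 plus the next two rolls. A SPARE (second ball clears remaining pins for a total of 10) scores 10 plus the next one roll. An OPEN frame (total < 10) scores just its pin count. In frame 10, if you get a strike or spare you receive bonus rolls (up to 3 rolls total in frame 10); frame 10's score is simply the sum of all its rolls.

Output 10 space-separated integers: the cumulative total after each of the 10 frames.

Answer: 7 25 33 45 51 81 102 113 114 131

Derivation:
Frame 1: OPEN (6+1=7). Cumulative: 7
Frame 2: SPARE (8+2=10). 10 + next roll (8) = 18. Cumulative: 25
Frame 3: OPEN (8+0=8). Cumulative: 33
Frame 4: SPARE (2+8=10). 10 + next roll (2) = 12. Cumulative: 45
Frame 5: OPEN (2+4=6). Cumulative: 51
Frame 6: STRIKE. 10 + next two rolls (10+10) = 30. Cumulative: 81
Frame 7: STRIKE. 10 + next two rolls (10+1) = 21. Cumulative: 102
Frame 8: STRIKE. 10 + next two rolls (1+0) = 11. Cumulative: 113
Frame 9: OPEN (1+0=1). Cumulative: 114
Frame 10: SPARE. Sum of all frame-10 rolls (1+9+7) = 17. Cumulative: 131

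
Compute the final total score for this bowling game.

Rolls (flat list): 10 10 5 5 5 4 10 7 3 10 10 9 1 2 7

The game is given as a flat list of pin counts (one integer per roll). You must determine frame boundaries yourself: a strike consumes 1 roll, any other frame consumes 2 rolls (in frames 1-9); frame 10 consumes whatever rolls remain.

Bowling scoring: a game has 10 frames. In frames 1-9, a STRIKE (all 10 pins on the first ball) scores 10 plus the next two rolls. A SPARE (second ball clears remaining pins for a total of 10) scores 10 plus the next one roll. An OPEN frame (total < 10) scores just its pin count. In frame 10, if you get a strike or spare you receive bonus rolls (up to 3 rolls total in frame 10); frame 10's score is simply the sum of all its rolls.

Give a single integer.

Frame 1: STRIKE. 10 + next two rolls (10+5) = 25. Cumulative: 25
Frame 2: STRIKE. 10 + next two rolls (5+5) = 20. Cumulative: 45
Frame 3: SPARE (5+5=10). 10 + next roll (5) = 15. Cumulative: 60
Frame 4: OPEN (5+4=9). Cumulative: 69
Frame 5: STRIKE. 10 + next two rolls (7+3) = 20. Cumulative: 89
Frame 6: SPARE (7+3=10). 10 + next roll (10) = 20. Cumulative: 109
Frame 7: STRIKE. 10 + next two rolls (10+9) = 29. Cumulative: 138
Frame 8: STRIKE. 10 + next two rolls (9+1) = 20. Cumulative: 158
Frame 9: SPARE (9+1=10). 10 + next roll (2) = 12. Cumulative: 170
Frame 10: OPEN. Sum of all frame-10 rolls (2+7) = 9. Cumulative: 179

Answer: 179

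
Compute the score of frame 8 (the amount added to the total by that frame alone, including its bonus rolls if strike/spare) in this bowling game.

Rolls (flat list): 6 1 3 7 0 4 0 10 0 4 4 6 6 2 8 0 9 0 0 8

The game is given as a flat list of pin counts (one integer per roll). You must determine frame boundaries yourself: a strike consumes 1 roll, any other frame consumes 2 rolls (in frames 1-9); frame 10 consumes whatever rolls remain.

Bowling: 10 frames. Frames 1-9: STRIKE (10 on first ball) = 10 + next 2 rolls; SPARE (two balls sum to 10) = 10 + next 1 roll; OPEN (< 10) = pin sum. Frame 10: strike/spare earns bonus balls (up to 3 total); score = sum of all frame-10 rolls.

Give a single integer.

Frame 1: OPEN (6+1=7). Cumulative: 7
Frame 2: SPARE (3+7=10). 10 + next roll (0) = 10. Cumulative: 17
Frame 3: OPEN (0+4=4). Cumulative: 21
Frame 4: SPARE (0+10=10). 10 + next roll (0) = 10. Cumulative: 31
Frame 5: OPEN (0+4=4). Cumulative: 35
Frame 6: SPARE (4+6=10). 10 + next roll (6) = 16. Cumulative: 51
Frame 7: OPEN (6+2=8). Cumulative: 59
Frame 8: OPEN (8+0=8). Cumulative: 67
Frame 9: OPEN (9+0=9). Cumulative: 76
Frame 10: OPEN. Sum of all frame-10 rolls (0+8) = 8. Cumulative: 84

Answer: 8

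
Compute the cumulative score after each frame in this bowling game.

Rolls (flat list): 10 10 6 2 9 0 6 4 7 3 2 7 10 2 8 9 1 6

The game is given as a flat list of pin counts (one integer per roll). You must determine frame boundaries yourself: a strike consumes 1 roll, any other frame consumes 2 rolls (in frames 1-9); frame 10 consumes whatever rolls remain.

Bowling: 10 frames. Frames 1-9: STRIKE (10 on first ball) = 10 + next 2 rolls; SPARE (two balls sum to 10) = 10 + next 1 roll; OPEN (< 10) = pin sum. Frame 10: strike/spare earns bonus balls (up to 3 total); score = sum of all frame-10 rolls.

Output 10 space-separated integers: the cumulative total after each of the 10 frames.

Frame 1: STRIKE. 10 + next two rolls (10+6) = 26. Cumulative: 26
Frame 2: STRIKE. 10 + next two rolls (6+2) = 18. Cumulative: 44
Frame 3: OPEN (6+2=8). Cumulative: 52
Frame 4: OPEN (9+0=9). Cumulative: 61
Frame 5: SPARE (6+4=10). 10 + next roll (7) = 17. Cumulative: 78
Frame 6: SPARE (7+3=10). 10 + next roll (2) = 12. Cumulative: 90
Frame 7: OPEN (2+7=9). Cumulative: 99
Frame 8: STRIKE. 10 + next two rolls (2+8) = 20. Cumulative: 119
Frame 9: SPARE (2+8=10). 10 + next roll (9) = 19. Cumulative: 138
Frame 10: SPARE. Sum of all frame-10 rolls (9+1+6) = 16. Cumulative: 154

Answer: 26 44 52 61 78 90 99 119 138 154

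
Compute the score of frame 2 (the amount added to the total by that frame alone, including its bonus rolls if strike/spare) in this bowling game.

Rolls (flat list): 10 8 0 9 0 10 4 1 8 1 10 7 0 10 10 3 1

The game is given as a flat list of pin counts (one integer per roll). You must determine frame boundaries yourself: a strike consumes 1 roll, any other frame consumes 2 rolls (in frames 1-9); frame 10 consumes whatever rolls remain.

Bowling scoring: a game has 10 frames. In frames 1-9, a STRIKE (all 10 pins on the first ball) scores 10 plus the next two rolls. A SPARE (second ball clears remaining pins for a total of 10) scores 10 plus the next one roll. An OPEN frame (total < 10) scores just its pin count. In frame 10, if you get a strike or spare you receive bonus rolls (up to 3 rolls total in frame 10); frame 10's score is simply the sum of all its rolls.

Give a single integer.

Frame 1: STRIKE. 10 + next two rolls (8+0) = 18. Cumulative: 18
Frame 2: OPEN (8+0=8). Cumulative: 26
Frame 3: OPEN (9+0=9). Cumulative: 35
Frame 4: STRIKE. 10 + next two rolls (4+1) = 15. Cumulative: 50

Answer: 8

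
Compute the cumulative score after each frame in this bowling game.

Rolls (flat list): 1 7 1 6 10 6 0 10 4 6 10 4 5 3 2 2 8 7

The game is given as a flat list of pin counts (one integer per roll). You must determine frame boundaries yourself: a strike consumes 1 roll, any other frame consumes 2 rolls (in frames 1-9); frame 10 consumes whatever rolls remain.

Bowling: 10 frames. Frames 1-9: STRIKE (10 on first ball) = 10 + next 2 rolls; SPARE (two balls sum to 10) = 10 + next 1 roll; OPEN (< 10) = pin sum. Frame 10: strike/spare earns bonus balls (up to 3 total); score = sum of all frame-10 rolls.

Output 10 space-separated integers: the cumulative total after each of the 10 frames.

Frame 1: OPEN (1+7=8). Cumulative: 8
Frame 2: OPEN (1+6=7). Cumulative: 15
Frame 3: STRIKE. 10 + next two rolls (6+0) = 16. Cumulative: 31
Frame 4: OPEN (6+0=6). Cumulative: 37
Frame 5: STRIKE. 10 + next two rolls (4+6) = 20. Cumulative: 57
Frame 6: SPARE (4+6=10). 10 + next roll (10) = 20. Cumulative: 77
Frame 7: STRIKE. 10 + next two rolls (4+5) = 19. Cumulative: 96
Frame 8: OPEN (4+5=9). Cumulative: 105
Frame 9: OPEN (3+2=5). Cumulative: 110
Frame 10: SPARE. Sum of all frame-10 rolls (2+8+7) = 17. Cumulative: 127

Answer: 8 15 31 37 57 77 96 105 110 127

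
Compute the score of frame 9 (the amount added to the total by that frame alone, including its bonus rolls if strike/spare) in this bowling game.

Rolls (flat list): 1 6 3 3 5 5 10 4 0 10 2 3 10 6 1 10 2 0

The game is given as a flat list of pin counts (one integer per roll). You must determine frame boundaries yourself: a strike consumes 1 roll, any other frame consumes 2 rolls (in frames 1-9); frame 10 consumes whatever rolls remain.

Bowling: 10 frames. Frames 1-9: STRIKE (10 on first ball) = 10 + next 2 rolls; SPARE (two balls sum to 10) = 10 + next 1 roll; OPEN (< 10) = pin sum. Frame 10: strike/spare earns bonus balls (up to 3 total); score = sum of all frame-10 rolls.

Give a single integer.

Frame 1: OPEN (1+6=7). Cumulative: 7
Frame 2: OPEN (3+3=6). Cumulative: 13
Frame 3: SPARE (5+5=10). 10 + next roll (10) = 20. Cumulative: 33
Frame 4: STRIKE. 10 + next two rolls (4+0) = 14. Cumulative: 47
Frame 5: OPEN (4+0=4). Cumulative: 51
Frame 6: STRIKE. 10 + next two rolls (2+3) = 15. Cumulative: 66
Frame 7: OPEN (2+3=5). Cumulative: 71
Frame 8: STRIKE. 10 + next two rolls (6+1) = 17. Cumulative: 88
Frame 9: OPEN (6+1=7). Cumulative: 95
Frame 10: STRIKE. Sum of all frame-10 rolls (10+2+0) = 12. Cumulative: 107

Answer: 7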